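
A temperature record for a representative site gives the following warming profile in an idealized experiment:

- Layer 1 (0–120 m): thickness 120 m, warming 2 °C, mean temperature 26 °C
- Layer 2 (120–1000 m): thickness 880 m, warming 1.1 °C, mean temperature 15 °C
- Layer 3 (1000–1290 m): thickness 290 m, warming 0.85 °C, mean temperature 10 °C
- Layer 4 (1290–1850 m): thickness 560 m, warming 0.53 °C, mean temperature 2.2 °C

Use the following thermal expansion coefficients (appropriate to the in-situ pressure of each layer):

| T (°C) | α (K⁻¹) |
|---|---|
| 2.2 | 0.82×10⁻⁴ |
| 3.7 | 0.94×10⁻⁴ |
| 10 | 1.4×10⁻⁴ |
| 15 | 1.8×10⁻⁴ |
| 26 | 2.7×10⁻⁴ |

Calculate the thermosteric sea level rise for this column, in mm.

300 mm

Layer 1 at 26 °C → α = 2.7×10⁻⁴ K⁻¹
Layer 2 at 15 °C → α = 1.8×10⁻⁴ K⁻¹
Layer 3 at 10 °C → α = 1.4×10⁻⁴ K⁻¹
Layer 4 at 2.2 °C → α = 0.82×10⁻⁴ K⁻¹
2 × 120 × 2.7×10⁻⁴ = 0.06480 m
120–1000 m: 1.8×10⁻⁴ × 1.1 × 880 = 0.17424 m
Layer 3: 0.85 × 290 × 1.4×10⁻⁴ = 0.03451 m
Layer 4: 0.82×10⁻⁴ × 0.53 × 560 = 0.0243376 m
Δh = 0.06480 + 0.17424 + 0.03451 + 0.0243376 = 0.2978876 m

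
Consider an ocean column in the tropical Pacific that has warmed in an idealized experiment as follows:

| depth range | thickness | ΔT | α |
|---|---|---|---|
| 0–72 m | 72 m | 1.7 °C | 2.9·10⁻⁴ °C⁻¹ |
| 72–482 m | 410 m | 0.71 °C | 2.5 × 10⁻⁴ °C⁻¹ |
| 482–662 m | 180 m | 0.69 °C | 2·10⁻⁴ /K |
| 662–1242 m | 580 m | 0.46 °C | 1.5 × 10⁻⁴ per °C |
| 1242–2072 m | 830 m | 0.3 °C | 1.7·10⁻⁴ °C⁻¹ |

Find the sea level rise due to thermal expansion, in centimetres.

Δh = 21.5 cm

Layer 1: 2.9×10⁻⁴ × 1.7 × 72 = 0.035496 m
Layer 2: 2.5×10⁻⁴ × 410 × 0.71 = 0.072775 m
0.69 × 180 × 2×10⁻⁴ = 0.02484 m
0.46 × 580 × 1.5×10⁻⁴ = 0.04002 m
0.3 × 1.7×10⁻⁴ × 830 = 0.04233 m
Δh = 0.035496 + 0.072775 + 0.02484 + 0.04002 + 0.04233 = 0.215461 m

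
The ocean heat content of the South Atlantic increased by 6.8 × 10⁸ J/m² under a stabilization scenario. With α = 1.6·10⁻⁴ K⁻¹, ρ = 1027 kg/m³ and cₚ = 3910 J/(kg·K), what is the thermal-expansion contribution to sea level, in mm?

Δh = 27.1 mm

Δh = αQ/(ρcₚ) = 1.6×10⁻⁴ × 6.8×10⁸ / (1027 × 3910) ≈ 0.027095 m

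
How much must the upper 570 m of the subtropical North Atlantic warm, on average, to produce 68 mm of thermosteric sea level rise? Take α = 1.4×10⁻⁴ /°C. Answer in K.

ΔT = Δh/(αH) = 0.068 / (1.4×10⁻⁴ × 570) ≈ 0.8521 K

about 0.85 K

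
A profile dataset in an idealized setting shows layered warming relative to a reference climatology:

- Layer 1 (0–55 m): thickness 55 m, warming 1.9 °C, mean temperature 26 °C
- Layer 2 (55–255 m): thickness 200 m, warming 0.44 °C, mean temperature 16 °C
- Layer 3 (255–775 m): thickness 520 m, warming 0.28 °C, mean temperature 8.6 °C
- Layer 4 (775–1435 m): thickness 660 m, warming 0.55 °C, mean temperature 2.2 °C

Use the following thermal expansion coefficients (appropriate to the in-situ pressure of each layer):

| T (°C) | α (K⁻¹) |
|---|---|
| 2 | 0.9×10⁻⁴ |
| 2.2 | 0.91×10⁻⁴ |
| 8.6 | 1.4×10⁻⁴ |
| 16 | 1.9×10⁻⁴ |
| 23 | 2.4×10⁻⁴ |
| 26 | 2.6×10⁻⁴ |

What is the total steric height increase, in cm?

Layer 1 at 26 °C → α = 2.6×10⁻⁴ K⁻¹
Layer 2 at 16 °C → α = 1.9×10⁻⁴ K⁻¹
Layer 3 at 8.6 °C → α = 1.4×10⁻⁴ K⁻¹
Layer 4 at 2.2 °C → α = 0.91×10⁻⁴ K⁻¹
0–55 m: 2.6×10⁻⁴ × 55 × 1.9 = 0.02717 m
55–255 m: 200 × 0.44 × 1.9×10⁻⁴ = 0.01672 m
255–775 m: 1.4×10⁻⁴ × 0.28 × 520 = 0.020384 m
0.91×10⁻⁴ × 0.55 × 660 = 0.033033 m
Δh = 0.02717 + 0.01672 + 0.020384 + 0.033033 = 0.097307 m ≈ 9.73 cm

about 9.73 cm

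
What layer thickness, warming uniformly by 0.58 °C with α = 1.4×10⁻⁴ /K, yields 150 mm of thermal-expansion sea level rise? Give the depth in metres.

H = Δh/(αΔT) = 0.15 / (1.4×10⁻⁴ × 0.58) ≈ 1847 m

1800 m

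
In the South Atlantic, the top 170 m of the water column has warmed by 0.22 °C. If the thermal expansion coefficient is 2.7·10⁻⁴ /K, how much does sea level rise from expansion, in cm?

1.01 cm

Δh = αΔT·H = 2.7×10⁻⁴ × 0.22 × 170 = 0.010098 m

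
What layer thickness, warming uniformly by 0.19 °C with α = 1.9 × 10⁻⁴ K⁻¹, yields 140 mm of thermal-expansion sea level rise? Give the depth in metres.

H ≈ 3880 m

H = Δh/(αΔT) = 0.14 / (1.9×10⁻⁴ × 0.19) ≈ 3878 m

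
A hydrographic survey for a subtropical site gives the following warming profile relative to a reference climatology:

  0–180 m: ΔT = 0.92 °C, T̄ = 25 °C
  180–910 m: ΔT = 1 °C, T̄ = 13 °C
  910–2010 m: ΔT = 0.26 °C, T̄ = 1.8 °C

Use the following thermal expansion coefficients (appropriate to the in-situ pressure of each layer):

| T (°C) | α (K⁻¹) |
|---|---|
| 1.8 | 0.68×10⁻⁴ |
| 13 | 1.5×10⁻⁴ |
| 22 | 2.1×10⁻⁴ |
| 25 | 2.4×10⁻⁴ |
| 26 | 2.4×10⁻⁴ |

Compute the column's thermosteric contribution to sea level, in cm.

Layer 1 at 25 °C → α = 2.4×10⁻⁴ K⁻¹
Layer 2 at 13 °C → α = 1.5×10⁻⁴ K⁻¹
Layer 3 at 1.8 °C → α = 0.68×10⁻⁴ K⁻¹
0–180 m: 180 × 2.4×10⁻⁴ × 0.92 = 0.039744 m
180–910 m: 1 × 1.5×10⁻⁴ × 730 = 0.10950 m
1100 × 0.68×10⁻⁴ × 0.26 = 0.019448 m
Δh = 0.039744 + 0.10950 + 0.019448 = 0.168692 m ≈ 17 cm

17 cm of thermosteric rise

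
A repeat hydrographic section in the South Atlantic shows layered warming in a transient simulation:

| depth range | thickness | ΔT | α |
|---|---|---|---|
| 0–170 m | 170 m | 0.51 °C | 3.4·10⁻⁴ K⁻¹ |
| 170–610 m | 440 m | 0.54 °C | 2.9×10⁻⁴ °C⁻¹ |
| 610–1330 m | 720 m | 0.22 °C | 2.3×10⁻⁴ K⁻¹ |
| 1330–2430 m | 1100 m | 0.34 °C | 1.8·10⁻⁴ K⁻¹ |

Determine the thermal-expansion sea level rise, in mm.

Δh ≈ 202 mm

Layer 1: 3.4×10⁻⁴ × 0.51 × 170 = 0.029478 m
Layer 2: 0.54 × 440 × 2.9×10⁻⁴ = 0.068904 m
610–1330 m: 0.22 × 720 × 2.3×10⁻⁴ = 0.036432 m
1330–2430 m: 1.8×10⁻⁴ × 1100 × 0.34 = 0.06732 m
Δh = 0.029478 + 0.068904 + 0.036432 + 0.06732 = 0.202134 m ≈ 202 mm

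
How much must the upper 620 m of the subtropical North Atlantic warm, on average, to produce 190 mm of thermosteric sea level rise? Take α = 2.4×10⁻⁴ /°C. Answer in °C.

about 1.3 °C

ΔT = Δh/(αH) = 0.19 / (2.4×10⁻⁴ × 620) ≈ 1.277 °C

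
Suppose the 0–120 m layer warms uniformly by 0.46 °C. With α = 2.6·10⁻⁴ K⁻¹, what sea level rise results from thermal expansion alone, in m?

0.0144 m of thermosteric rise

Δh = αΔT·H = 2.6×10⁻⁴ × 0.46 × 120 = 0.014352 m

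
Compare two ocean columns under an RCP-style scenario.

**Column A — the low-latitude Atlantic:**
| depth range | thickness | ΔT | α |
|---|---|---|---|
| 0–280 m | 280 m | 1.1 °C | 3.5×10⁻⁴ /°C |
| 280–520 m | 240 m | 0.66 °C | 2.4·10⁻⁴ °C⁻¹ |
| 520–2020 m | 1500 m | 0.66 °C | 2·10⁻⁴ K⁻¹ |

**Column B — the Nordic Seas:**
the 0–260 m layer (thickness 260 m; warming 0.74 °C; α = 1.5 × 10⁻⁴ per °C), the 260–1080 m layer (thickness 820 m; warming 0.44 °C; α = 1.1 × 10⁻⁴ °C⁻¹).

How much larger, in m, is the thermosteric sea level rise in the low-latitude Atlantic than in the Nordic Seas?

Δh_A − Δh_B ≈ 0.28 m

A 0–280 m: 1.1 × 280 × 3.5×10⁻⁴ = 0.10780 m
A 240 × 2.4×10⁻⁴ × 0.66 = 0.038016 m
A Layer 3: 2×10⁻⁴ × 0.66 × 1500 = 0.19800 m
A total: 0.343816 m
B 0–260 m: 260 × 0.74 × 1.5×10⁻⁴ = 0.02886 m
B 260–1080 m: 1.1×10⁻⁴ × 0.44 × 820 = 0.039688 m
B total: 0.068548 m
Difference: 0.343816 − 0.068548 = 0.275268 m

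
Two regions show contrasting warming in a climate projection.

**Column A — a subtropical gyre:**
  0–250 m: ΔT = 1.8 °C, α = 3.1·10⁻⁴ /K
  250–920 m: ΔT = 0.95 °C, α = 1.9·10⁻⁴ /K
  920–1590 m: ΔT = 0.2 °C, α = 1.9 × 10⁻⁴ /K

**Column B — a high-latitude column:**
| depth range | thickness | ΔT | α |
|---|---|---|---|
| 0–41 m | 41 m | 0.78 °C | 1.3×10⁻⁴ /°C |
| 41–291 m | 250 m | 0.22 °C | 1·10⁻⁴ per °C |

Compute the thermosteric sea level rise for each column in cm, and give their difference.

A Layer 1: 1.8 × 3.1×10⁻⁴ × 250 = 0.13950 m
A Layer 2: 1.9×10⁻⁴ × 670 × 0.95 = 0.120935 m
A 920–1590 m: 1.9×10⁻⁴ × 670 × 0.2 = 0.02546 m
A total: 0.285895 m
B 0.78 × 1.3×10⁻⁴ × 41 = 0.0041574 m
B Layer 2: 1×10⁻⁴ × 0.22 × 250 = 0.00550 m
B total: 0.0096574 m
Difference: 0.285895 − 0.0096574 = 0.2762376 m

A: 28.6 cm; B: 0.966 cm; difference 27.6 cm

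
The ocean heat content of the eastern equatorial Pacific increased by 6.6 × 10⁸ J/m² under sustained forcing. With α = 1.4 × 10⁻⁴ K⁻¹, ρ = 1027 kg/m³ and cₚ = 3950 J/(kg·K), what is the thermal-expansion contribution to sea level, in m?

Δh = αQ/(ρcₚ) = 1.4×10⁻⁴ × 6.6×10⁸ / (1027 × 3950) ≈ 0.022777 m

0.023 m of thermosteric rise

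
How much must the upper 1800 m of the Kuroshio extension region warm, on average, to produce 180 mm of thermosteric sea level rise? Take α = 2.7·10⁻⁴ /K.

ΔT = Δh/(αH) = 0.18 / (2.7×10⁻⁴ × 1800) ≈ 0.3704 K

0.37 K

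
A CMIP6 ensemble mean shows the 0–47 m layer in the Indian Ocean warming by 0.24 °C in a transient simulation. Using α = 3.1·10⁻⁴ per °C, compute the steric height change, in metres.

0.00350 m

Δh = αΔT·H = 3.1×10⁻⁴ × 0.24 × 47 = 0.0034968 m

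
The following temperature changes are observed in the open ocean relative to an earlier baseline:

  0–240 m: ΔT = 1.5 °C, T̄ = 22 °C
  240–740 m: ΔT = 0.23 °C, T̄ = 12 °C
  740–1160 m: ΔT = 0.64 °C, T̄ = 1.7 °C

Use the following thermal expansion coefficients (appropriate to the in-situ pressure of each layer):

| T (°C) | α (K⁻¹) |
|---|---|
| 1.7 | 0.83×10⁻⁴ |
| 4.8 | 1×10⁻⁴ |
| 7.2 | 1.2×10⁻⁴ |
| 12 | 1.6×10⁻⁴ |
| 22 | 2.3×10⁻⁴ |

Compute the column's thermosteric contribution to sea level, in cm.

Δh = 12.4 cm

Layer 1 at 22 °C → α = 2.3×10⁻⁴ K⁻¹
Layer 2 at 12 °C → α = 1.6×10⁻⁴ K⁻¹
Layer 3 at 1.7 °C → α = 0.83×10⁻⁴ K⁻¹
Layer 1: 1.5 × 240 × 2.3×10⁻⁴ = 0.08280 m
240–740 m: 1.6×10⁻⁴ × 0.23 × 500 = 0.01840 m
Layer 3: 420 × 0.83×10⁻⁴ × 0.64 = 0.0223104 m
Δh = 0.08280 + 0.01840 + 0.0223104 = 0.1235104 m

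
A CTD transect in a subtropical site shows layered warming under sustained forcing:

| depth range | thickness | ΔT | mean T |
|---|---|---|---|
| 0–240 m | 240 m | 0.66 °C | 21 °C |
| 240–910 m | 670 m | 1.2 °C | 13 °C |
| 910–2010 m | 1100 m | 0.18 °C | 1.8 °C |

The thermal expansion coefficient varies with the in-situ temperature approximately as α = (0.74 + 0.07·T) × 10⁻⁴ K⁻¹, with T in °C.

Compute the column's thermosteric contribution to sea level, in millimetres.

Δh = 185 mm

Layer 1: α = (0.74 + 0.07×21)×10⁻⁴ = 2.21×10⁻⁴ K⁻¹
Layer 2: α = (0.74 + 0.07×13)×10⁻⁴ = 1.65×10⁻⁴ K⁻¹
Layer 3: α = (0.74 + 0.07×1.8)×10⁻⁴ = 0.866×10⁻⁴ K⁻¹
Layer 1: 240 × 2.21×10⁻⁴ × 0.66 = 0.0350064 m
670 × 1.2 × 1.65×10⁻⁴ = 0.13266 m
910–2010 m: 1100 × 0.866×10⁻⁴ × 0.18 = 0.0171468 m
Δh = 0.0350064 + 0.13266 + 0.0171468 = 0.1848132 m ≈ 185 mm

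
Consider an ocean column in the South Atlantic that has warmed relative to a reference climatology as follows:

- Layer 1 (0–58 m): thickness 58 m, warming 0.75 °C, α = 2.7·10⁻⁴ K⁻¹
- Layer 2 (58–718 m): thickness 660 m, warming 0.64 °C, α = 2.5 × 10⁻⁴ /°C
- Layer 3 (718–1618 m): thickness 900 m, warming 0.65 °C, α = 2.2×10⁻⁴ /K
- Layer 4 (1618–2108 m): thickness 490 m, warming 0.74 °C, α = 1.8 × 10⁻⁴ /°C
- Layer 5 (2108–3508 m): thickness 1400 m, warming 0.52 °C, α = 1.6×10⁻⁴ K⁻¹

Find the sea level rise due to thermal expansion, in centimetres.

Layer 1: 2.7×10⁻⁴ × 0.75 × 58 = 0.011745 m
660 × 2.5×10⁻⁴ × 0.64 = 0.10560 m
900 × 2.2×10⁻⁴ × 0.65 = 0.12870 m
0.74 × 490 × 1.8×10⁻⁴ = 0.065268 m
Layer 5: 0.52 × 1.6×10⁻⁴ × 1400 = 0.11648 m
Δh = 0.011745 + 0.10560 + 0.12870 + 0.065268 + 0.11648 = 0.427793 m

43 cm of thermosteric rise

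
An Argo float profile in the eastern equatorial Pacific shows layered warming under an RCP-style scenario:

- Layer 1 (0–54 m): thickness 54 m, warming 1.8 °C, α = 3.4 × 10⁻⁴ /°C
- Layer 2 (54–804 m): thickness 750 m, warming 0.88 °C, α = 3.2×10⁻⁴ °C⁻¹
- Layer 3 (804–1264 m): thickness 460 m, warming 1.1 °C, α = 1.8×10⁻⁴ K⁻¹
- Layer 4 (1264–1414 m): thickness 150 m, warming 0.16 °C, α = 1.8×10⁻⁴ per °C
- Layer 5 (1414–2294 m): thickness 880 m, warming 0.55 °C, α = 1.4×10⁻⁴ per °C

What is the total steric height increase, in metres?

0.41 m

3.4×10⁻⁴ × 1.8 × 54 = 0.033048 m
750 × 3.2×10⁻⁴ × 0.88 = 0.21120 m
804–1264 m: 460 × 1.8×10⁻⁴ × 1.1 = 0.09108 m
1264–1414 m: 150 × 1.8×10⁻⁴ × 0.16 = 0.00432 m
Layer 5: 880 × 0.55 × 1.4×10⁻⁴ = 0.06776 m
Δh = 0.033048 + 0.21120 + 0.09108 + 0.00432 + 0.06776 = 0.407408 m ≈ 0.41 m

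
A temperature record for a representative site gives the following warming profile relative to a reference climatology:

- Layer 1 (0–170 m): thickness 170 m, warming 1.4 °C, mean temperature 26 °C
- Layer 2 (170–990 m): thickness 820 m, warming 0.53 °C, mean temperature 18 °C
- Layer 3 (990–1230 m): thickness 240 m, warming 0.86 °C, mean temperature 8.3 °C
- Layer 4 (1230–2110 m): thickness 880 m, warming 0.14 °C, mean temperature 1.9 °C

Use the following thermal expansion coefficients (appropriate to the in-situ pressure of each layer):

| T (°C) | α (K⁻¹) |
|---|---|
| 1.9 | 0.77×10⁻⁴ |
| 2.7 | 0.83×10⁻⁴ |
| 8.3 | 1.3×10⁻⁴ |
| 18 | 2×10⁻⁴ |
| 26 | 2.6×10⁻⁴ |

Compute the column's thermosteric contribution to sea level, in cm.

Δh ≈ 19 cm

Layer 1 at 26 °C → α = 2.6×10⁻⁴ K⁻¹
Layer 2 at 18 °C → α = 2×10⁻⁴ K⁻¹
Layer 3 at 8.3 °C → α = 1.3×10⁻⁴ K⁻¹
Layer 4 at 1.9 °C → α = 0.77×10⁻⁴ K⁻¹
0–170 m: 2.6×10⁻⁴ × 1.4 × 170 = 0.06188 m
820 × 0.53 × 2×10⁻⁴ = 0.08692 m
240 × 0.86 × 1.3×10⁻⁴ = 0.026832 m
Layer 4: 880 × 0.77×10⁻⁴ × 0.14 = 0.0094864 m
Δh = 0.06188 + 0.08692 + 0.026832 + 0.0094864 = 0.1851184 m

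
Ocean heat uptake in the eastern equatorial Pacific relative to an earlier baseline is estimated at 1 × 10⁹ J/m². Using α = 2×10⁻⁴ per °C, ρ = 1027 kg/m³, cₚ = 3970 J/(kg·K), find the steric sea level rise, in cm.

Δh = αQ/(ρcₚ) = 2×10⁻⁴ × 1×10⁹ / (1027 × 3970) ≈ 0.049053 m

Δh ≈ 4.9 cm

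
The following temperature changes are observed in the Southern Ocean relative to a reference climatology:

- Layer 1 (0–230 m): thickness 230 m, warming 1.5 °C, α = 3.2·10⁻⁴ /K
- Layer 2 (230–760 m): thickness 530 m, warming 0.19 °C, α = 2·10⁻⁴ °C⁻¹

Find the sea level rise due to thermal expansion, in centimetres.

13.1 cm

Layer 1: 230 × 1.5 × 3.2×10⁻⁴ = 0.11040 m
Layer 2: 0.19 × 530 × 2×10⁻⁴ = 0.02014 m
Δh = 0.11040 + 0.02014 = 0.13054 m ≈ 13.1 cm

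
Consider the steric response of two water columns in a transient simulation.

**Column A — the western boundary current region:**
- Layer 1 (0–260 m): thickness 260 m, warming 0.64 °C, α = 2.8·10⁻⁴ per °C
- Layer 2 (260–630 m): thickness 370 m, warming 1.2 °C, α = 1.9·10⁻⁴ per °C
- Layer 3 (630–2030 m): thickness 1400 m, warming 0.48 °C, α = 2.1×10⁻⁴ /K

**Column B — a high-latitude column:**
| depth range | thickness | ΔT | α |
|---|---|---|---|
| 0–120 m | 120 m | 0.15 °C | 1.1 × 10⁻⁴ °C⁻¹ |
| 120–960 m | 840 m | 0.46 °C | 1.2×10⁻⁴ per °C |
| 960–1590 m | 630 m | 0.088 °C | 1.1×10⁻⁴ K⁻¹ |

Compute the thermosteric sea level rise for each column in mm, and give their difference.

A Layer 1: 260 × 0.64 × 2.8×10⁻⁴ = 0.046592 m
A 1.9×10⁻⁴ × 370 × 1.2 = 0.08436 m
A 630–2030 m: 2.1×10⁻⁴ × 1400 × 0.48 = 0.14112 m
A total: 0.272072 m
B 0–120 m: 1.1×10⁻⁴ × 120 × 0.15 = 0.00198 m
B 1.2×10⁻⁴ × 0.46 × 840 = 0.046368 m
B 960–1590 m: 0.088 × 1.1×10⁻⁴ × 630 = 0.0060984 m
B total: 0.0544464 m
Difference: 0.272072 − 0.0544464 = 0.2176256 m

A: 270 mm; B: 54 mm; difference 220 mm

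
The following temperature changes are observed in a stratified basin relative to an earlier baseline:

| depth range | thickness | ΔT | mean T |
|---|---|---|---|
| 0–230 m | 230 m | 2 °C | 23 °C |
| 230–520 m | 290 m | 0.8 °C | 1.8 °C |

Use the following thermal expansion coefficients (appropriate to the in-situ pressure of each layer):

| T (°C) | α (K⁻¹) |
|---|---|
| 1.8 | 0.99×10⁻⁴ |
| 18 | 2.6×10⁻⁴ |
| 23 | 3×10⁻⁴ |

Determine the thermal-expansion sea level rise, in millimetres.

Layer 1 at 23 °C → α = 3×10⁻⁴ K⁻¹
Layer 2 at 1.8 °C → α = 0.99×10⁻⁴ K⁻¹
Layer 1: 230 × 2 × 3×10⁻⁴ = 0.13800 m
290 × 0.99×10⁻⁴ × 0.8 = 0.022968 m
Δh = 0.13800 + 0.022968 = 0.160968 m ≈ 160 mm

160 mm of thermosteric rise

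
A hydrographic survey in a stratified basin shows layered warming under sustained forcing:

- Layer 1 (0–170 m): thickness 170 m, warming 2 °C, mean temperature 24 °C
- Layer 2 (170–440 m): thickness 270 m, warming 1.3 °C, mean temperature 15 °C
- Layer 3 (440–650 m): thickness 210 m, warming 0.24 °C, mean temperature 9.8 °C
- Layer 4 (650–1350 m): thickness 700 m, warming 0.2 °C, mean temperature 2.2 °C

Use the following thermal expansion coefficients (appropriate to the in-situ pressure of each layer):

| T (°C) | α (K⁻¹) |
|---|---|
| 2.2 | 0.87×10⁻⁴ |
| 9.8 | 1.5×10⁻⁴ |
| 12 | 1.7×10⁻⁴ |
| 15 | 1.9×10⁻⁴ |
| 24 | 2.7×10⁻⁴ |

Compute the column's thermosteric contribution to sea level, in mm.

Layer 1 at 24 °C → α = 2.7×10⁻⁴ K⁻¹
Layer 2 at 15 °C → α = 1.9×10⁻⁴ K⁻¹
Layer 3 at 9.8 °C → α = 1.5×10⁻⁴ K⁻¹
Layer 4 at 2.2 °C → α = 0.87×10⁻⁴ K⁻¹
170 × 2 × 2.7×10⁻⁴ = 0.09180 m
Layer 2: 1.9×10⁻⁴ × 1.3 × 270 = 0.06669 m
440–650 m: 1.5×10⁻⁴ × 0.24 × 210 = 0.00756 m
700 × 0.87×10⁻⁴ × 0.2 = 0.01218 m
Δh = 0.09180 + 0.06669 + 0.00756 + 0.01218 = 0.17823 m ≈ 178 mm

Δh ≈ 178 mm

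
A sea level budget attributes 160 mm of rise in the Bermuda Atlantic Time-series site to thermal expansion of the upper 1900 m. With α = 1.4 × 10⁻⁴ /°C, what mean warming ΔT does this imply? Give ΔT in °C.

ΔT = Δh/(αH) = 0.16 / (1.4×10⁻⁴ × 1900) ≈ 0.6015 °C

0.60 °C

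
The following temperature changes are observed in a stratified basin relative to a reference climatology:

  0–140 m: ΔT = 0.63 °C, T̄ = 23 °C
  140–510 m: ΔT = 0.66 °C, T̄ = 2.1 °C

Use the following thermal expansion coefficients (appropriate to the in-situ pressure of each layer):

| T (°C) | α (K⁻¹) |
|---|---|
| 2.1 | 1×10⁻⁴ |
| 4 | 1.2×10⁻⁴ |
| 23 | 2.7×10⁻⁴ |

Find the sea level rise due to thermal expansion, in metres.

Δh = 0.0482 m

Layer 1 at 23 °C → α = 2.7×10⁻⁴ K⁻¹
Layer 2 at 2.1 °C → α = 1×10⁻⁴ K⁻¹
0–140 m: 0.63 × 2.7×10⁻⁴ × 140 = 0.023814 m
Layer 2: 370 × 1×10⁻⁴ × 0.66 = 0.02442 m
Δh = 0.023814 + 0.02442 = 0.048234 m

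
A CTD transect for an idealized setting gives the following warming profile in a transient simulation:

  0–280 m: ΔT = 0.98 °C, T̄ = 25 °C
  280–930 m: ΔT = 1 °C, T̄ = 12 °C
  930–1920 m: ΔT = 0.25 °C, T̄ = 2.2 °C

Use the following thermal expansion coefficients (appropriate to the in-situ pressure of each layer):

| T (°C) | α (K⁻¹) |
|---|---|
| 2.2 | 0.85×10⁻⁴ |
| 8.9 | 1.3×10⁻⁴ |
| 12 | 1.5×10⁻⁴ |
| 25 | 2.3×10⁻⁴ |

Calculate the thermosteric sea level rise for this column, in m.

about 0.18 m

Layer 1 at 25 °C → α = 2.3×10⁻⁴ K⁻¹
Layer 2 at 12 °C → α = 1.5×10⁻⁴ K⁻¹
Layer 3 at 2.2 °C → α = 0.85×10⁻⁴ K⁻¹
Layer 1: 280 × 0.98 × 2.3×10⁻⁴ = 0.063112 m
Layer 2: 650 × 1.5×10⁻⁴ × 1 = 0.09750 m
930–1920 m: 990 × 0.85×10⁻⁴ × 0.25 = 0.0210375 m
Δh = 0.063112 + 0.09750 + 0.0210375 = 0.1816495 m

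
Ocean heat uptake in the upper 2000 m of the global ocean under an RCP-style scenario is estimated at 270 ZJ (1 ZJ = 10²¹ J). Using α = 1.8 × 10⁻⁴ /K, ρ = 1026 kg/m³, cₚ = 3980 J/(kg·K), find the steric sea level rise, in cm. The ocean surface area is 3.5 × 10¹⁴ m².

Δh = 3.4 cm

Per unit area: Q = 270×10²¹ / (3.5×10¹⁴) ≈ 7.714×10⁸ J/m²
Δh = αQ/(ρcₚ) = 1.8×10⁻⁴ × 7.714×10⁸ / (1026 × 3980) ≈ 0.034003 m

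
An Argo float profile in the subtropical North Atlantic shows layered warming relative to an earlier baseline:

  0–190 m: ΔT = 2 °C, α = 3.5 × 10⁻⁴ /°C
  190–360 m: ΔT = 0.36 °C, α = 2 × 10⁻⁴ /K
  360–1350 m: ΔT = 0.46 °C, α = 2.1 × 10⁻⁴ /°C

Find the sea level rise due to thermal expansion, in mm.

Layer 1: 3.5×10⁻⁴ × 190 × 2 = 0.13300 m
2×10⁻⁴ × 170 × 0.36 = 0.01224 m
990 × 0.46 × 2.1×10⁻⁴ = 0.095634 m
Δh = 0.13300 + 0.01224 + 0.095634 = 0.240874 m

about 240 mm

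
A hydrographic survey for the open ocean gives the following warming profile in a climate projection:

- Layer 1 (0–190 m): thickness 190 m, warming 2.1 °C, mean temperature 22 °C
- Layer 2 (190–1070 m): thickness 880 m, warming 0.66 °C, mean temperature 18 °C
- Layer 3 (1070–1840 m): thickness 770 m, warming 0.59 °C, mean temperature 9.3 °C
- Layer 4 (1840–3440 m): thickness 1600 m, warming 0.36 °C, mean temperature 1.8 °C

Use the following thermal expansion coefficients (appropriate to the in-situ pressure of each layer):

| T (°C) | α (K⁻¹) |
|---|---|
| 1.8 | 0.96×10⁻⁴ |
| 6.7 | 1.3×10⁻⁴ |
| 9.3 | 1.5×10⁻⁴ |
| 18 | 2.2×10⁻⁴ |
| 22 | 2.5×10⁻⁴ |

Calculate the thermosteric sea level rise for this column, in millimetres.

Layer 1 at 22 °C → α = 2.5×10⁻⁴ K⁻¹
Layer 2 at 18 °C → α = 2.2×10⁻⁴ K⁻¹
Layer 3 at 9.3 °C → α = 1.5×10⁻⁴ K⁻¹
Layer 4 at 1.8 °C → α = 0.96×10⁻⁴ K⁻¹
Layer 1: 2.1 × 190 × 2.5×10⁻⁴ = 0.09975 m
0.66 × 2.2×10⁻⁴ × 880 = 0.127776 m
1.5×10⁻⁴ × 770 × 0.59 = 0.068145 m
Layer 4: 1600 × 0.96×10⁻⁴ × 0.36 = 0.055296 m
Δh = 0.09975 + 0.127776 + 0.068145 + 0.055296 = 0.350967 m

Δh = 351 mm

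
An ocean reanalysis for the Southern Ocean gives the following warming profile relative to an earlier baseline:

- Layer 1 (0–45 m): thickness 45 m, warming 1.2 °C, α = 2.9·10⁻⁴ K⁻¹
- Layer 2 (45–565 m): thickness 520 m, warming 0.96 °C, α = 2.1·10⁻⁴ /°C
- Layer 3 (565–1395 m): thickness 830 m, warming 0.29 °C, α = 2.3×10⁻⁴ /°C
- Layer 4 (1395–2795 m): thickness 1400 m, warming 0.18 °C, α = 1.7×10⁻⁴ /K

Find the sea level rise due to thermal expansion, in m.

0.219 m of thermosteric rise

Layer 1: 2.9×10⁻⁴ × 45 × 1.2 = 0.01566 m
0.96 × 2.1×10⁻⁴ × 520 = 0.104832 m
830 × 0.29 × 2.3×10⁻⁴ = 0.055361 m
1395–2795 m: 1.7×10⁻⁴ × 0.18 × 1400 = 0.04284 m
Δh = 0.01566 + 0.104832 + 0.055361 + 0.04284 = 0.218693 m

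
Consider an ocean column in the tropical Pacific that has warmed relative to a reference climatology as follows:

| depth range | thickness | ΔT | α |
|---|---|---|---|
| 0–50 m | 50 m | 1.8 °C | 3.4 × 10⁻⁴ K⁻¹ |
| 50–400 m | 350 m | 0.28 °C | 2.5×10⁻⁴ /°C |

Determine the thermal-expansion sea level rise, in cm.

Δh ≈ 5.51 cm

0–50 m: 3.4×10⁻⁴ × 1.8 × 50 = 0.03060 m
50–400 m: 0.28 × 2.5×10⁻⁴ × 350 = 0.02450 m
Δh = 0.03060 + 0.02450 = 0.05510 m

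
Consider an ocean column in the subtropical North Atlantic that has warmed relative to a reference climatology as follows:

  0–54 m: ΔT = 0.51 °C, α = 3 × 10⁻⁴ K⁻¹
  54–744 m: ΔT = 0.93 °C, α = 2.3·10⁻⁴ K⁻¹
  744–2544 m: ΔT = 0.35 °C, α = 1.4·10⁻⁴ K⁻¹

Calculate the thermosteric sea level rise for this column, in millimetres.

Δh = 244 mm

0.51 × 54 × 3×10⁻⁴ = 0.008262 m
54–744 m: 2.3×10⁻⁴ × 690 × 0.93 = 0.147591 m
Layer 3: 0.35 × 1800 × 1.4×10⁻⁴ = 0.08820 m
Δh = 0.008262 + 0.147591 + 0.08820 = 0.244053 m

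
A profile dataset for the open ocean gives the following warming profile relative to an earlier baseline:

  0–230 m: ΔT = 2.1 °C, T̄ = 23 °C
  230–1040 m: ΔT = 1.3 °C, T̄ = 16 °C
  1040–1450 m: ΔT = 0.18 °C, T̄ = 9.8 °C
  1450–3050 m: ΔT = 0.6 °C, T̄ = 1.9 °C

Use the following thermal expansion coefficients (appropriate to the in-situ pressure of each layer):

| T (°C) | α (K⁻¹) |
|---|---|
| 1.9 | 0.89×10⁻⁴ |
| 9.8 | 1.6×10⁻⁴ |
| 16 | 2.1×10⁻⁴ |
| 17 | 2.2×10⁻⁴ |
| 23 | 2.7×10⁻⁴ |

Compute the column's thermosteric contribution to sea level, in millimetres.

449 mm of thermosteric rise

Layer 1 at 23 °C → α = 2.7×10⁻⁴ K⁻¹
Layer 2 at 16 °C → α = 2.1×10⁻⁴ K⁻¹
Layer 3 at 9.8 °C → α = 1.6×10⁻⁴ K⁻¹
Layer 4 at 1.9 °C → α = 0.89×10⁻⁴ K⁻¹
Layer 1: 2.7×10⁻⁴ × 2.1 × 230 = 0.13041 m
Layer 2: 1.3 × 810 × 2.1×10⁻⁴ = 0.22113 m
0.18 × 1.6×10⁻⁴ × 410 = 0.011808 m
1450–3050 m: 1600 × 0.6 × 0.89×10⁻⁴ = 0.08544 m
Δh = 0.13041 + 0.22113 + 0.011808 + 0.08544 = 0.448788 m ≈ 449 mm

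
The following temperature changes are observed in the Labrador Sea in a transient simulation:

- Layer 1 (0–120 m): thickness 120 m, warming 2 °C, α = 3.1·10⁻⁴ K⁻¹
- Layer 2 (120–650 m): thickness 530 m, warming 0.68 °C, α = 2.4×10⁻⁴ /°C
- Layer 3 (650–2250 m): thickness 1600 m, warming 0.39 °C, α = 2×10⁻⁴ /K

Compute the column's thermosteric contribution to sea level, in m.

0–120 m: 3.1×10⁻⁴ × 120 × 2 = 0.07440 m
120–650 m: 530 × 2.4×10⁻⁴ × 0.68 = 0.086496 m
2×10⁻⁴ × 0.39 × 1600 = 0.12480 m
Δh = 0.07440 + 0.086496 + 0.12480 = 0.285696 m ≈ 0.286 m

0.286 m of thermosteric rise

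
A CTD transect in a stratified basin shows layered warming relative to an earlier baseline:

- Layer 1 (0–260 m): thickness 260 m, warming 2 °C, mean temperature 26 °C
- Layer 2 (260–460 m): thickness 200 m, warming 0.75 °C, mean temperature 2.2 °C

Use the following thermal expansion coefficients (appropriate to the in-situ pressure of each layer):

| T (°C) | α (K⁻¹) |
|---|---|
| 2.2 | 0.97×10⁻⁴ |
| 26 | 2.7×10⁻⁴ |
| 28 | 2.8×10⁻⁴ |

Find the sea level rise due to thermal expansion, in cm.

Layer 1 at 26 °C → α = 2.7×10⁻⁴ K⁻¹
Layer 2 at 2.2 °C → α = 0.97×10⁻⁴ K⁻¹
Layer 1: 2.7×10⁻⁴ × 260 × 2 = 0.14040 m
260–460 m: 0.97×10⁻⁴ × 0.75 × 200 = 0.01455 m
Δh = 0.14040 + 0.01455 = 0.15495 m

15.5 cm of thermosteric rise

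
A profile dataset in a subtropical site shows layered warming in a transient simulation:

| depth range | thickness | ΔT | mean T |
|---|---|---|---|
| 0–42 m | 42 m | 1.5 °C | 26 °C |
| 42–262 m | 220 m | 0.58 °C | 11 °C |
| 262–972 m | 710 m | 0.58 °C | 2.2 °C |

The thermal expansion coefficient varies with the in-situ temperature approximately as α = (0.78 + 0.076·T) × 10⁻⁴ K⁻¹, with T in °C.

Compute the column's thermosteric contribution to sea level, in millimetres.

about 77 mm

Layer 1: α = (0.78 + 0.076×26)×10⁻⁴ = 2.756×10⁻⁴ K⁻¹
Layer 2: α = (0.78 + 0.076×11)×10⁻⁴ = 1.616×10⁻⁴ K⁻¹
Layer 3: α = (0.78 + 0.076×2.2)×10⁻⁴ = 0.9472×10⁻⁴ K⁻¹
2.756×10⁻⁴ × 1.5 × 42 = 0.0173628 m
220 × 1.616×10⁻⁴ × 0.58 = 0.02062016 m
262–972 m: 0.9472×10⁻⁴ × 0.58 × 710 = 0.039005696 m
Δh = 0.0173628 + 0.02062016 + 0.039005696 = 0.076988656 m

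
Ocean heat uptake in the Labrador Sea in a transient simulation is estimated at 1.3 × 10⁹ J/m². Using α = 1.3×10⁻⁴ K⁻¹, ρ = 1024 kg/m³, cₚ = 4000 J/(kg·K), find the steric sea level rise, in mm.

Δh ≈ 41.3 mm

Δh = αQ/(ρcₚ) = 1.3×10⁻⁴ × 1.3×10⁹ / (1024 × 4000) ≈ 0.04126 m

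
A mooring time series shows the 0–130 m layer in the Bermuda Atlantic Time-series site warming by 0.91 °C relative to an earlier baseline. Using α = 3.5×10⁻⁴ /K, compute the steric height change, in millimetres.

41.4 mm

Δh = αΔT·H = 3.5×10⁻⁴ × 0.91 × 130 = 0.041405 m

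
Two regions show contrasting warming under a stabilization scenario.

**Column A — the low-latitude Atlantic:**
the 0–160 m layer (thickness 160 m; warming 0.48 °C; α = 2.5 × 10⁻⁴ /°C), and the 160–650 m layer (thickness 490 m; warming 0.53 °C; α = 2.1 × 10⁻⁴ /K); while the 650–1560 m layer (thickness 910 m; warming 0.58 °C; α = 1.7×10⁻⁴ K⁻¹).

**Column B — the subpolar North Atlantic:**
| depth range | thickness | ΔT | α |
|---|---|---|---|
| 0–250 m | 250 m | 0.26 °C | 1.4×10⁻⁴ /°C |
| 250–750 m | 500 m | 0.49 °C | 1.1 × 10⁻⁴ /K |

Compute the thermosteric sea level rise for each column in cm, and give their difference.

A 0–160 m: 0.48 × 160 × 2.5×10⁻⁴ = 0.01920 m
A Layer 2: 0.53 × 490 × 2.1×10⁻⁴ = 0.054537 m
A 650–1560 m: 0.58 × 910 × 1.7×10⁻⁴ = 0.089726 m
A total: 0.163463 m
B Layer 1: 0.26 × 250 × 1.4×10⁻⁴ = 0.00910 m
B 500 × 1.1×10⁻⁴ × 0.49 = 0.02695 m
B total: 0.03605 m
Difference: 0.163463 − 0.03605 = 0.127413 m

A: 16.3 cm; B: 3.61 cm; difference 12.7 cm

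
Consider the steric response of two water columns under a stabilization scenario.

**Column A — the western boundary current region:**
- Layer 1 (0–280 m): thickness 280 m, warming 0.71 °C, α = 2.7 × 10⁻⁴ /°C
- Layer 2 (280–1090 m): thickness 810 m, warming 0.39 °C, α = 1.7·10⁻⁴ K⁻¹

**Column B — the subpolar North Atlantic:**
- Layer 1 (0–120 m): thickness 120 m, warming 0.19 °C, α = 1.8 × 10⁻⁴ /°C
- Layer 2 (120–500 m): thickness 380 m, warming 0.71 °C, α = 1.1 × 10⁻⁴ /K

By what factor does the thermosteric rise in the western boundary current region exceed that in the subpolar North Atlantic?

a factor of 3.18

A Layer 1: 2.7×10⁻⁴ × 280 × 0.71 = 0.053676 m
A Layer 2: 0.39 × 810 × 1.7×10⁻⁴ = 0.053703 m
A total: 0.107379 m
B 0–120 m: 0.19 × 1.8×10⁻⁴ × 120 = 0.004104 m
B 0.71 × 1.1×10⁻⁴ × 380 = 0.029678 m
B total: 0.033782 m
Ratio: 0.107379 / 0.033782 ≈ 3.179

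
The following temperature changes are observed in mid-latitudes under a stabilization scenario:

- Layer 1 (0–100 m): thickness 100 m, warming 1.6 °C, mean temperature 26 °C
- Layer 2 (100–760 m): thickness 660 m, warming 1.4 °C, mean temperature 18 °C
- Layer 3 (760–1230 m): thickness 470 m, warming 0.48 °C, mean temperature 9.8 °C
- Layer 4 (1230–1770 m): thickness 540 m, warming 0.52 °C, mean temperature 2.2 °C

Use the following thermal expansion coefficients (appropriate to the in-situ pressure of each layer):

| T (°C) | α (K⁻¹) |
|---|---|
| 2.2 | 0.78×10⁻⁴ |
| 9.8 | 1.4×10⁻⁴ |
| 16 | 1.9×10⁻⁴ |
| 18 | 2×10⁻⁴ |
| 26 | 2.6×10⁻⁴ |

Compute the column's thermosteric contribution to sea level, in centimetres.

28.0 cm

Layer 1 at 26 °C → α = 2.6×10⁻⁴ K⁻¹
Layer 2 at 18 °C → α = 2×10⁻⁴ K⁻¹
Layer 3 at 9.8 °C → α = 1.4×10⁻⁴ K⁻¹
Layer 4 at 2.2 °C → α = 0.78×10⁻⁴ K⁻¹
0–100 m: 2.6×10⁻⁴ × 1.6 × 100 = 0.04160 m
Layer 2: 2×10⁻⁴ × 660 × 1.4 = 0.18480 m
760–1230 m: 470 × 1.4×10⁻⁴ × 0.48 = 0.031584 m
1230–1770 m: 540 × 0.78×10⁻⁴ × 0.52 = 0.0219024 m
Δh = 0.04160 + 0.18480 + 0.031584 + 0.0219024 = 0.2798864 m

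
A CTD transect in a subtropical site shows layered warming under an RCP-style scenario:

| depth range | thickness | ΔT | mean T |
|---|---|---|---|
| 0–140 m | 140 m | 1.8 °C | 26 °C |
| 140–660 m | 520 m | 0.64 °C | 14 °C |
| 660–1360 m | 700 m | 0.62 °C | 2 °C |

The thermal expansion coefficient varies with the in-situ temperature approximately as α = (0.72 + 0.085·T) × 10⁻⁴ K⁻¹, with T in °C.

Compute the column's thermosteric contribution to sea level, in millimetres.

180 mm of thermosteric rise

Layer 1: α = (0.72 + 0.085×26)×10⁻⁴ = 2.93×10⁻⁴ K⁻¹
Layer 2: α = (0.72 + 0.085×14)×10⁻⁴ = 1.91×10⁻⁴ K⁻¹
Layer 3: α = (0.72 + 0.085×2)×10⁻⁴ = 0.89×10⁻⁴ K⁻¹
140 × 2.93×10⁻⁴ × 1.8 = 0.073836 m
140–660 m: 520 × 1.91×10⁻⁴ × 0.64 = 0.0635648 m
660–1360 m: 0.89×10⁻⁴ × 0.62 × 700 = 0.038626 m
Δh = 0.073836 + 0.0635648 + 0.038626 = 0.1760268 m ≈ 180 mm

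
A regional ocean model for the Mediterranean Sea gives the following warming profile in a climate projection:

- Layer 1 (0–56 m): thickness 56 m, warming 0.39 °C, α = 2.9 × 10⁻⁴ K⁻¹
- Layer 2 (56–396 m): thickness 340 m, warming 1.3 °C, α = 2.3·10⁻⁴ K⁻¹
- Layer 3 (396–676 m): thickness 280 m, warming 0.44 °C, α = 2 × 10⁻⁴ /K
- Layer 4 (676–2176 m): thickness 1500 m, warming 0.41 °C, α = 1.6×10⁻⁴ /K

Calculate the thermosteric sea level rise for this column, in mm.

about 231 mm

56 × 2.9×10⁻⁴ × 0.39 = 0.0063336 m
Layer 2: 1.3 × 340 × 2.3×10⁻⁴ = 0.10166 m
0.44 × 280 × 2×10⁻⁴ = 0.02464 m
Layer 4: 1.6×10⁻⁴ × 1500 × 0.41 = 0.09840 m
Δh = 0.0063336 + 0.10166 + 0.02464 + 0.09840 = 0.2310336 m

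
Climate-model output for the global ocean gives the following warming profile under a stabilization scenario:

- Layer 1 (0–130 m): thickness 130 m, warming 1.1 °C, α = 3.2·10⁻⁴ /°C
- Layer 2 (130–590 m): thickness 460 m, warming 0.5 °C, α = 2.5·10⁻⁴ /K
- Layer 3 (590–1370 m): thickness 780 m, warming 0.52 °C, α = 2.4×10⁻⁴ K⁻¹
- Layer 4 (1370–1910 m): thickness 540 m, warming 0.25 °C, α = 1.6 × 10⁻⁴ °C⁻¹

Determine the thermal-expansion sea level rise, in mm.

220 mm of thermosteric rise

0–130 m: 130 × 3.2×10⁻⁴ × 1.1 = 0.04576 m
460 × 0.5 × 2.5×10⁻⁴ = 0.05750 m
Layer 3: 780 × 2.4×10⁻⁴ × 0.52 = 0.097344 m
1370–1910 m: 0.25 × 1.6×10⁻⁴ × 540 = 0.02160 m
Δh = 0.04576 + 0.05750 + 0.097344 + 0.02160 = 0.222204 m ≈ 220 mm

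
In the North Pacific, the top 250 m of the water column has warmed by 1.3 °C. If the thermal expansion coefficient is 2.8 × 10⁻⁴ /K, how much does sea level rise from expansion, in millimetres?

Δh = αΔT·H = 2.8×10⁻⁴ × 1.3 × 250 = 0.09100 m

91.0 mm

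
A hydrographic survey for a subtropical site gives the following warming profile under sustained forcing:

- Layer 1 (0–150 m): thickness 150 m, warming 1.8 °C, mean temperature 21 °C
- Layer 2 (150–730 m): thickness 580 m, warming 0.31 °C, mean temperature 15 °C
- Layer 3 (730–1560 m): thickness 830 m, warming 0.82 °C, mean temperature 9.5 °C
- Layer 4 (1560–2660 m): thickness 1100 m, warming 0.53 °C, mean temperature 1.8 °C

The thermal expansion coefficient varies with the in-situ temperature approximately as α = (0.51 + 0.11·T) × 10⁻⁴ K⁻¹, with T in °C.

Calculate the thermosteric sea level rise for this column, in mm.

262 mm of thermosteric rise

Layer 1: α = (0.51 + 0.11×21)×10⁻⁴ = 2.82×10⁻⁴ K⁻¹
Layer 2: α = (0.51 + 0.11×15)×10⁻⁴ = 2.16×10⁻⁴ K⁻¹
Layer 3: α = (0.51 + 0.11×9.5)×10⁻⁴ = 1.555×10⁻⁴ K⁻¹
Layer 4: α = (0.51 + 0.11×1.8)×10⁻⁴ = 0.708×10⁻⁴ K⁻¹
0–150 m: 150 × 1.8 × 2.82×10⁻⁴ = 0.07614 m
150–730 m: 0.31 × 580 × 2.16×10⁻⁴ = 0.0388368 m
0.82 × 1.555×10⁻⁴ × 830 = 0.1058333 m
Layer 4: 0.708×10⁻⁴ × 0.53 × 1100 = 0.0412764 m
Δh = 0.07614 + 0.0388368 + 0.1058333 + 0.0412764 = 0.2620865 m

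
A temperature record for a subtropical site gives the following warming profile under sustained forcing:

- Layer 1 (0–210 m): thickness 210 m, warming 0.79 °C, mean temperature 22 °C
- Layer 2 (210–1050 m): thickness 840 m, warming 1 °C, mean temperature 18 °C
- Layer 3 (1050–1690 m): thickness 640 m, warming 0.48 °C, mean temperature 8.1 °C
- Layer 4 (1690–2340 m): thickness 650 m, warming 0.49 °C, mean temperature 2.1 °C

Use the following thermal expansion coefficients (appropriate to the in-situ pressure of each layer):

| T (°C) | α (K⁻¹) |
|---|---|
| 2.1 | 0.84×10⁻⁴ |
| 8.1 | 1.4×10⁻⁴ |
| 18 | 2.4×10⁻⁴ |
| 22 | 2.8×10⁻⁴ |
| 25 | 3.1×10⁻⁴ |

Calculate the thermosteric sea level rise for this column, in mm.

Layer 1 at 22 °C → α = 2.8×10⁻⁴ K⁻¹
Layer 2 at 18 °C → α = 2.4×10⁻⁴ K⁻¹
Layer 3 at 8.1 °C → α = 1.4×10⁻⁴ K⁻¹
Layer 4 at 2.1 °C → α = 0.84×10⁻⁴ K⁻¹
0–210 m: 2.8×10⁻⁴ × 210 × 0.79 = 0.046452 m
Layer 2: 840 × 2.4×10⁻⁴ × 1 = 0.20160 m
0.48 × 1.4×10⁻⁴ × 640 = 0.043008 m
Layer 4: 0.49 × 0.84×10⁻⁴ × 650 = 0.026754 m
Δh = 0.046452 + 0.20160 + 0.043008 + 0.026754 = 0.317814 m ≈ 318 mm

about 318 mm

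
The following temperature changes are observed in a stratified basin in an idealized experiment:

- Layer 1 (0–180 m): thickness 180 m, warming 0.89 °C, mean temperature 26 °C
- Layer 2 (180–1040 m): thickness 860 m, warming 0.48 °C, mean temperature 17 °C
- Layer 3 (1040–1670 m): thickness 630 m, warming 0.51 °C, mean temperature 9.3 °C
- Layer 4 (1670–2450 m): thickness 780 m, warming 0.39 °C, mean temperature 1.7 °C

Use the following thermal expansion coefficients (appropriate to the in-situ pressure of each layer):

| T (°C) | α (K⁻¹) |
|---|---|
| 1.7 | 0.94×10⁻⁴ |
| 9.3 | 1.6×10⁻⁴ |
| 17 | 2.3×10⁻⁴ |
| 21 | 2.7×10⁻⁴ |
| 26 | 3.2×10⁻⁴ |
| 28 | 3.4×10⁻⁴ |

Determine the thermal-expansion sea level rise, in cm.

Δh = 22.6 cm

Layer 1 at 26 °C → α = 3.2×10⁻⁴ K⁻¹
Layer 2 at 17 °C → α = 2.3×10⁻⁴ K⁻¹
Layer 3 at 9.3 °C → α = 1.6×10⁻⁴ K⁻¹
Layer 4 at 1.7 °C → α = 0.94×10⁻⁴ K⁻¹
0.89 × 180 × 3.2×10⁻⁴ = 0.051264 m
180–1040 m: 860 × 2.3×10⁻⁴ × 0.48 = 0.094944 m
0.51 × 630 × 1.6×10⁻⁴ = 0.051408 m
0.39 × 0.94×10⁻⁴ × 780 = 0.0285948 m
Δh = 0.051264 + 0.094944 + 0.051408 + 0.0285948 = 0.2262108 m ≈ 22.6 cm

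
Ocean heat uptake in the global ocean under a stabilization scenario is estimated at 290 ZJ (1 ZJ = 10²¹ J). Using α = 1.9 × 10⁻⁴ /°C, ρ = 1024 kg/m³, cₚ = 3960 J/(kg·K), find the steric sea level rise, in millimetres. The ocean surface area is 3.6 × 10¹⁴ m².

Per unit area: Q = 290×10²¹ / (3.6×10¹⁴) ≈ 8.056×10⁸ J/m²
Δh = αQ/(ρcₚ) = 1.9×10⁻⁴ × 8.056×10⁸ / (1024 × 3960) ≈ 0.037747 m

38 mm of thermosteric rise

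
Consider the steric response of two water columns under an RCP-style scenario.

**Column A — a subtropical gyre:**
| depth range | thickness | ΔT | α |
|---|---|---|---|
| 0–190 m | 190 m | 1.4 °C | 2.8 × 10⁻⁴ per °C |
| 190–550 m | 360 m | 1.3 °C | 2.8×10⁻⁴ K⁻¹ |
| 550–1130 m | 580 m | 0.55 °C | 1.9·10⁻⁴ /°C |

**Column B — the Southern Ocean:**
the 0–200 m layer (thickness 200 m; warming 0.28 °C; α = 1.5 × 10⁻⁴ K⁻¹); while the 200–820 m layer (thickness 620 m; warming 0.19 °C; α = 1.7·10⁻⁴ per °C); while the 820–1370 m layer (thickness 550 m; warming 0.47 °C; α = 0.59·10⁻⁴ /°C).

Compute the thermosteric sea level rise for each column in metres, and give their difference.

A 1.4 × 190 × 2.8×10⁻⁴ = 0.07448 m
A Layer 2: 2.8×10⁻⁴ × 360 × 1.3 = 0.13104 m
A 0.55 × 1.9×10⁻⁴ × 580 = 0.06061 m
A total: 0.26613 m
B Layer 1: 1.5×10⁻⁴ × 0.28 × 200 = 0.00840 m
B Layer 2: 0.19 × 1.7×10⁻⁴ × 620 = 0.020026 m
B 820–1370 m: 0.47 × 0.59×10⁻⁴ × 550 = 0.0152515 m
B total: 0.0436775 m
Difference: 0.26613 − 0.0436775 = 0.2224525 m

A: 0.266 m; B: 0.0437 m; difference 0.222 m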